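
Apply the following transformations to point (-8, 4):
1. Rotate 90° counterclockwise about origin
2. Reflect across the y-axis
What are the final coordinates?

Step 1: Rotate 90° → (-4, -8)
Step 2: Reflect across y-axis → (4, -8)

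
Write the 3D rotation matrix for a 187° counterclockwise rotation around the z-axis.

Rotation matrix for counterclockwise 187° around z-axis:
cos(187°) = -0.9925, sin(187°) = -0.1219
Result: [[-0.9925, 0.1219, 0], [-0.1219, -0.9925, 0], [0, 0, 1]]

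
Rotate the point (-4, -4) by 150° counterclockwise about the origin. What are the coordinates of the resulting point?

Rotation matrix for 150°: [[cos 150°, -sin 150°], [sin 150°, cos 150°]] ≈ [[-0.866025, -0.500000], [0.500000, -0.866025]]
[[-0.866025, -0.500000], [0.500000, -0.866025]] × [-4, -4]ᵀ ≈ [5.4641, 1.4641]ᵀ
Result: (5.4641, 1.4641)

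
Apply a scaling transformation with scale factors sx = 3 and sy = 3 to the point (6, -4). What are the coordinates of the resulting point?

Scaling matrix:
[[3, 0], [0, 3]]
Result: (6 × 3, -4 × 3) = (18, -12)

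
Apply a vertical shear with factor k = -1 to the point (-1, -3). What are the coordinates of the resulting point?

Shear matrix for vertical shear with factor k = -1:
[[1, 0], [-1, 1]]
Result: (-1, -3) → (-1, -2)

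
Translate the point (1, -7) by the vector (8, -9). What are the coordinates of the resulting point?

Translation by (8, -9) (homogeneous matrix [[1, 0, 8], [0, 1, -9], [0, 0, 1]]):
x' = 1 + 8 = 9
y' = -7 + -9 = -16
Result: (9, -16)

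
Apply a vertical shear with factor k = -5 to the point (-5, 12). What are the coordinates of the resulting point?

Shear matrix for vertical shear with factor k = -5:
[[1, 0], [-5, 1]]
Result: (-5, 12) → (-5, 37)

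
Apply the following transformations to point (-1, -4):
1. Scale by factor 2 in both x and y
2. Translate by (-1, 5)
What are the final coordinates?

Step 1: Scale (-1, -4) by 2 → (-2, -8)
Step 2: Translate by (-1, 5) → (-3, -3)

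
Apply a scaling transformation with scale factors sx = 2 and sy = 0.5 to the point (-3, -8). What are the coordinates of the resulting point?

Scaling matrix:
[[2, 0], [0, 0.50]]
Result: (-3 × 2, -8 × 0.5) = (-6, -4)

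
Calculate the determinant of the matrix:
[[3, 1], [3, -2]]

For a 2×2 matrix [[a, b], [c, d]], det = ad - bc
det = (3)(-2) - (1)(3) = -6 - 3 = -9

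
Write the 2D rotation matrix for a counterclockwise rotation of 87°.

Rotation matrix formula: [[cos θ, -sin θ], [sin θ, cos θ]]
For θ = 87°:
cos(87°) = 0.0523
sin(87°) = 0.9986
Result: [[0.0523, -0.9986], [0.9986, 0.0523]]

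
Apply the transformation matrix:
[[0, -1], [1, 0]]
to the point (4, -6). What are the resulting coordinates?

Matrix multiplication:
[[0, -1], [1, 0]] × [4, -6]ᵀ
= [(0)(4) + (-1)(-6), (1)(4) + (0)(-6)]ᵀ
= [6, 4]ᵀ
Result: (6, 4)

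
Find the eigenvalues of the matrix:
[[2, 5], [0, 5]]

Characteristic equation: det(A - λI) = 0
λ² - (trace)λ + (det) = 0
trace = 2 + 5 = 7, det = (2)(5) - (5)(0) = 10
λ² - (7)λ + (10) = 0
λ = (7 ± √((7)² - 4·(10))) / 2 = (7 ± √9) / 2
Solving: λ = 2, 5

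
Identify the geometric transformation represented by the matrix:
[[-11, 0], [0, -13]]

This matrix represents: non-uniform scaling by sx = -11, sy = -13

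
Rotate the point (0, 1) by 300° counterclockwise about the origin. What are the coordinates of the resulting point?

Rotation matrix for 300°: [[cos 300°, -sin 300°], [sin 300°, cos 300°]] ≈ [[0.500000, 0.866025], [-0.866025, 0.500000]]
[[0.500000, 0.866025], [-0.866025, 0.500000]] × [0, 1]ᵀ ≈ [0.8660, 0.5000]ᵀ
Result: (0.8660, 0.5000)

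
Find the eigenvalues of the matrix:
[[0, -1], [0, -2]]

Characteristic equation: det(A - λI) = 0
λ² - (trace)λ + (det) = 0
trace = 0 + -2 = -2, det = (0)(-2) - (-1)(0) = 0
λ² - (-2)λ + (0) = 0
λ = (-2 ± √((-2)² - 4·(0))) / 2 = (-2 ± √4) / 2
Solving: λ = -2, 0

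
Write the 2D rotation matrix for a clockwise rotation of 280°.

Rotation matrix formula: [[cos θ, -sin θ], [sin θ, cos θ]]
A clockwise rotation by 280° is equivalent to a counterclockwise rotation by -280°.
For θ = -280°:
cos(-280°) = 0.1736
sin(-280°) = 0.9848
Result: [[0.1736, -0.9848], [0.9848, 0.1736]]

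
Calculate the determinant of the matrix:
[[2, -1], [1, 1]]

For a 2×2 matrix [[a, b], [c, d]], det = ad - bc
det = (2)(1) - (-1)(1) = 2 - -1 = 3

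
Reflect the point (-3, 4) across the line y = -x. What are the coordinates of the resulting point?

Reflection across line y = -x: (-3, 4) → (-4, 3)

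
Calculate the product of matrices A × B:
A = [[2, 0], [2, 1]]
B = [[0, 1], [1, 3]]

Matrix multiplication:
C[0][0] = 2×0 + 0×1 = 0
C[0][1] = 2×1 + 0×3 = 2
C[1][0] = 2×0 + 1×1 = 1
C[1][1] = 2×1 + 1×3 = 5
Result: [[0, 2], [1, 5]]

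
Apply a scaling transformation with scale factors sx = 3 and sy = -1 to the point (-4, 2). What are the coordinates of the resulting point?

Scaling matrix:
[[3, 0], [0, -1]]
Result: (-4 × 3, 2 × -1) = (-12, -2)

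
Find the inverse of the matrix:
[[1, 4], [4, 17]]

For [[a,b],[c,d]], inverse = (1/det)·[[d,-b],[-c,a]]
det = (1)(17) - (4)(4) = 17 - 16 = 1
Inverse = [[17, -4], [-4, 1]]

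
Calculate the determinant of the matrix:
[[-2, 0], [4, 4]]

For a 2×2 matrix [[a, b], [c, d]], det = ad - bc
det = (-2)(4) - (0)(4) = -8 - 0 = -8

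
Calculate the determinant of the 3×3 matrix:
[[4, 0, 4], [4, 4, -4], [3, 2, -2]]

Expansion along first row:
det = 4·det([[4,-4],[2,-2]]) - 0·det([[4,-4],[3,-2]]) + 4·det([[4,4],[3,2]])
    = 4·(4·-2 - -4·2) - 0·(4·-2 - -4·3) + 4·(4·2 - 4·3)
    = 4·0 - 0·4 + 4·-4
    = 0 + 0 + -16 = -16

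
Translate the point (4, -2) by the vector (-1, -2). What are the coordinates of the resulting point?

Translation by (-1, -2) (homogeneous matrix [[1, 0, -1], [0, 1, -2], [0, 0, 1]]):
x' = 4 + -1 = 3
y' = -2 + -2 = -4
Result: (3, -4)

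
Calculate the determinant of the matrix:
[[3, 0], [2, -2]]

For a 2×2 matrix [[a, b], [c, d]], det = ad - bc
det = (3)(-2) - (0)(2) = -6 - 0 = -6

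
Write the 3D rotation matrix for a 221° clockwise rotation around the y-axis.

Rotation matrix for clockwise 221° around y-axis:
A clockwise rotation by 221° is a counterclockwise rotation by -221°.
cos(-221°) = -0.7547, sin(-221°) = 0.6561
Result: [[-0.7547, 0, 0.6561], [0, 1, 0], [-0.6561, 0, -0.7547]]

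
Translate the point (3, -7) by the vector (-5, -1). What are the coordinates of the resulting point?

Translation by (-5, -1) (homogeneous matrix [[1, 0, -5], [0, 1, -1], [0, 0, 1]]):
x' = 3 + -5 = -2
y' = -7 + -1 = -8
Result: (-2, -8)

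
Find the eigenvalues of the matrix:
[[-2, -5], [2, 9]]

Characteristic equation: det(A - λI) = 0
λ² - (trace)λ + (det) = 0
trace = -2 + 9 = 7, det = (-2)(9) - (-5)(2) = -8
λ² - (7)λ + (-8) = 0
λ = (7 ± √((7)² - 4·(-8))) / 2 = (7 ± √81) / 2
Solving: λ = -1, 8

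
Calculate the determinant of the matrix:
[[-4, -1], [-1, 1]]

For a 2×2 matrix [[a, b], [c, d]], det = ad - bc
det = (-4)(1) - (-1)(-1) = -4 - 1 = -5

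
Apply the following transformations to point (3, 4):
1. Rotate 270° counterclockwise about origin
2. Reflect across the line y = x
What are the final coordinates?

Step 1: Rotate 270° → (4, -3)
Step 2: Reflect across line y = x → (-3, 4)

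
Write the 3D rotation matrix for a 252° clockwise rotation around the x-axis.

Rotation matrix for clockwise 252° around x-axis:
A clockwise rotation by 252° is a counterclockwise rotation by -252°.
cos(-252°) = -0.3090, sin(-252°) = 0.9511
Result: [[1, 0, 0], [0, -0.3090, -0.9511], [0, 0.9511, -0.3090]]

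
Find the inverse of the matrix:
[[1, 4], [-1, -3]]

For [[a,b],[c,d]], inverse = (1/det)·[[d,-b],[-c,a]]
det = (1)(-3) - (4)(-1) = -3 - -4 = 1
Inverse = [[-3, -4], [1, 1]]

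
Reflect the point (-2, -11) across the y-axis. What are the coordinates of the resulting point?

Reflection across y-axis: (-2, -11) → (2, -11)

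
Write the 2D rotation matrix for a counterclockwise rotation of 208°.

Rotation matrix formula: [[cos θ, -sin θ], [sin θ, cos θ]]
For θ = 208°:
cos(208°) = -0.8829
sin(208°) = -0.4695
Result: [[-0.8829, 0.4695], [-0.4695, -0.8829]]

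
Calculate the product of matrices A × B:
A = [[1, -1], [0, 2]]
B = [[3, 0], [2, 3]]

Matrix multiplication:
C[0][0] = 1×3 + -1×2 = 1
C[0][1] = 1×0 + -1×3 = -3
C[1][0] = 0×3 + 2×2 = 4
C[1][1] = 0×0 + 2×3 = 6
Result: [[1, -3], [4, 6]]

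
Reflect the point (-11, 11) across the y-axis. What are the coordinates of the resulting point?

Reflection across y-axis: (-11, 11) → (11, 11)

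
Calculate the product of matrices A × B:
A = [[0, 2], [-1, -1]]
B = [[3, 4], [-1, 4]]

Matrix multiplication:
C[0][0] = 0×3 + 2×-1 = -2
C[0][1] = 0×4 + 2×4 = 8
C[1][0] = -1×3 + -1×-1 = -2
C[1][1] = -1×4 + -1×4 = -8
Result: [[-2, 8], [-2, -8]]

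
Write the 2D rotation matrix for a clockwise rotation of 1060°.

Rotation matrix formula: [[cos θ, -sin θ], [sin θ, cos θ]]
A clockwise rotation by 1060° is equivalent to a counterclockwise rotation by -1060°.
For θ = -1060°:
cos(-1060°) = 0.9397
sin(-1060°) = 0.3420
Result: [[0.9397, -0.3420], [0.3420, 0.9397]]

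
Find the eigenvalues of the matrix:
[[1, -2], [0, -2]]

Characteristic equation: det(A - λI) = 0
λ² - (trace)λ + (det) = 0
trace = 1 + -2 = -1, det = (1)(-2) - (-2)(0) = -2
λ² - (-1)λ + (-2) = 0
λ = (-1 ± √((-1)² - 4·(-2))) / 2 = (-1 ± √9) / 2
Solving: λ = -2, 1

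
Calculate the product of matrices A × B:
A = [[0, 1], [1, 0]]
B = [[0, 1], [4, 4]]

Matrix multiplication:
C[0][0] = 0×0 + 1×4 = 4
C[0][1] = 0×1 + 1×4 = 4
C[1][0] = 1×0 + 0×4 = 0
C[1][1] = 1×1 + 0×4 = 1
Result: [[4, 4], [0, 1]]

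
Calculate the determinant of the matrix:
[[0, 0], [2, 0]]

For a 2×2 matrix [[a, b], [c, d]], det = ad - bc
det = (0)(0) - (0)(2) = 0 - 0 = 0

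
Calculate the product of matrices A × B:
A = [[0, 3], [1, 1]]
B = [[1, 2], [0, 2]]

Matrix multiplication:
C[0][0] = 0×1 + 3×0 = 0
C[0][1] = 0×2 + 3×2 = 6
C[1][0] = 1×1 + 1×0 = 1
C[1][1] = 1×2 + 1×2 = 4
Result: [[0, 6], [1, 4]]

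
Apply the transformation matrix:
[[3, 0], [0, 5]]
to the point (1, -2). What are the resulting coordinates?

Matrix multiplication:
[[3, 0], [0, 5]] × [1, -2]ᵀ
= [(3)(1) + (0)(-2), (0)(1) + (5)(-2)]ᵀ
= [3, -10]ᵀ
Result: (3, -10)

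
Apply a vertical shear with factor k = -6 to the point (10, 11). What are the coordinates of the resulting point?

Shear matrix for vertical shear with factor k = -6:
[[1, 0], [-6, 1]]
Result: (10, 11) → (10, -49)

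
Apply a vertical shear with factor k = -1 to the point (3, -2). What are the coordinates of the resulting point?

Shear matrix for vertical shear with factor k = -1:
[[1, 0], [-1, 1]]
Result: (3, -2) → (3, -5)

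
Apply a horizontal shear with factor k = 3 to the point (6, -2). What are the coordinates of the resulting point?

Shear matrix for horizontal shear with factor k = 3:
[[1, 3], [0, 1]]
Result: (6, -2) → (0, -2)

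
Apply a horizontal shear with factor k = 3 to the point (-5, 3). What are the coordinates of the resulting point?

Shear matrix for horizontal shear with factor k = 3:
[[1, 3], [0, 1]]
Result: (-5, 3) → (4, 3)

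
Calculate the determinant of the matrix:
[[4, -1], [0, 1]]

For a 2×2 matrix [[a, b], [c, d]], det = ad - bc
det = (4)(1) - (-1)(0) = 4 - 0 = 4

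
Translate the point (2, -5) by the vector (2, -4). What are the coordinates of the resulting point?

Translation by (2, -4) (homogeneous matrix [[1, 0, 2], [0, 1, -4], [0, 0, 1]]):
x' = 2 + 2 = 4
y' = -5 + -4 = -9
Result: (4, -9)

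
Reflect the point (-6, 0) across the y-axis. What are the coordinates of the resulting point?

Reflection across y-axis: (-6, 0) → (6, 0)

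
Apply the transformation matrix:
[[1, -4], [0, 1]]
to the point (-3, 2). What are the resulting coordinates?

Matrix multiplication:
[[1, -4], [0, 1]] × [-3, 2]ᵀ
= [(1)(-3) + (-4)(2), (0)(-3) + (1)(2)]ᵀ
= [-11, 2]ᵀ
Result: (-11, 2)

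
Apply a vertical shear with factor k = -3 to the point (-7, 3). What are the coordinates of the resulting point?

Shear matrix for vertical shear with factor k = -3:
[[1, 0], [-3, 1]]
Result: (-7, 3) → (-7, 24)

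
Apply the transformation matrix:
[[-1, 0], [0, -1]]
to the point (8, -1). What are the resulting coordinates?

Matrix multiplication:
[[-1, 0], [0, -1]] × [8, -1]ᵀ
= [(-1)(8) + (0)(-1), (0)(8) + (-1)(-1)]ᵀ
= [-8, 1]ᵀ
Result: (-8, 1)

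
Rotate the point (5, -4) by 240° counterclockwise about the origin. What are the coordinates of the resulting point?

Rotation matrix for 240°: [[cos 240°, -sin 240°], [sin 240°, cos 240°]] ≈ [[-0.500000, 0.866025], [-0.866025, -0.500000]]
[[-0.500000, 0.866025], [-0.866025, -0.500000]] × [5, -4]ᵀ ≈ [-5.9641, -2.3301]ᵀ
Result: (-5.9641, -2.3301)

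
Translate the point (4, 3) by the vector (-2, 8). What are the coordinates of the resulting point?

Translation by (-2, 8) (homogeneous matrix [[1, 0, -2], [0, 1, 8], [0, 0, 1]]):
x' = 4 + -2 = 2
y' = 3 + 8 = 11
Result: (2, 11)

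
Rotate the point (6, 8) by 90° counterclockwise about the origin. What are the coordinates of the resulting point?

Rotation matrix for 90°: [[cos 90°, -sin 90°], [sin 90°, cos 90°]] = [[0, -1], [1, 0]]
[[0, -1], [1, 0]] × [6, 8]ᵀ = [-8, 6]ᵀ
Result: (-8, 6)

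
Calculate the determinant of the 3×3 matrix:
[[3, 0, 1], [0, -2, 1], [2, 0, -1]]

Expansion along first row:
det = 3·det([[-2,1],[0,-1]]) - 0·det([[0,1],[2,-1]]) + 1·det([[0,-2],[2,0]])
    = 3·(-2·-1 - 1·0) - 0·(0·-1 - 1·2) + 1·(0·0 - -2·2)
    = 3·2 - 0·-2 + 1·4
    = 6 + 0 + 4 = 10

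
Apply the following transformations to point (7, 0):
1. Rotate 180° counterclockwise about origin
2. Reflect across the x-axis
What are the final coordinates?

Step 1: Rotate 180° → (-7, 0)
Step 2: Reflect across x-axis → (-7, 0)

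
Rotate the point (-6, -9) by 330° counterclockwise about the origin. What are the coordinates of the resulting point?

Rotation matrix for 330°: [[cos 330°, -sin 330°], [sin 330°, cos 330°]] ≈ [[0.866025, 0.500000], [-0.500000, 0.866025]]
[[0.866025, 0.500000], [-0.500000, 0.866025]] × [-6, -9]ᵀ ≈ [-9.6962, -4.7942]ᵀ
Result: (-9.6962, -4.7942)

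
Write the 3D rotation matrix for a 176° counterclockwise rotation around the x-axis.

Rotation matrix for counterclockwise 176° around x-axis:
cos(176°) = -0.9976, sin(176°) = 0.0698
Result: [[1, 0, 0], [0, -0.9976, -0.0698], [0, 0.0698, -0.9976]]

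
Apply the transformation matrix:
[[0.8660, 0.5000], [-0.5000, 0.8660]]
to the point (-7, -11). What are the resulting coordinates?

Matrix multiplication:
[[0.8660, 0.5000], [-0.5000, 0.8660]] × [-7, -11]ᵀ
= [(0.8660)(-7) + (0.5000)(-11), (-0.5000)(-7) + (0.8660)(-11)]ᵀ
= [-11.5620, -6.0260]ᵀ
Result: (-11.5620, -6.0260)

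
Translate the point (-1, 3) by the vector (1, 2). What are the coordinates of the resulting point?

Translation by (1, 2) (homogeneous matrix [[1, 0, 1], [0, 1, 2], [0, 0, 1]]):
x' = -1 + 1 = 0
y' = 3 + 2 = 5
Result: (0, 5)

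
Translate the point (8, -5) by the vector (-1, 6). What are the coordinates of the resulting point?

Translation by (-1, 6) (homogeneous matrix [[1, 0, -1], [0, 1, 6], [0, 0, 1]]):
x' = 8 + -1 = 7
y' = -5 + 6 = 1
Result: (7, 1)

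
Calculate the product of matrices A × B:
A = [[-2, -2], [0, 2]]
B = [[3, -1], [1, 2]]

Matrix multiplication:
C[0][0] = -2×3 + -2×1 = -8
C[0][1] = -2×-1 + -2×2 = -2
C[1][0] = 0×3 + 2×1 = 2
C[1][1] = 0×-1 + 2×2 = 4
Result: [[-8, -2], [2, 4]]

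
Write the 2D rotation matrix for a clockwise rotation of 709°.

Rotation matrix formula: [[cos θ, -sin θ], [sin θ, cos θ]]
A clockwise rotation by 709° is equivalent to a counterclockwise rotation by -709°.
For θ = -709°:
cos(-709°) = 0.9816
sin(-709°) = 0.1908
Result: [[0.9816, -0.1908], [0.1908, 0.9816]]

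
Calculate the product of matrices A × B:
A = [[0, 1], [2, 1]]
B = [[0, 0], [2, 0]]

Matrix multiplication:
C[0][0] = 0×0 + 1×2 = 2
C[0][1] = 0×0 + 1×0 = 0
C[1][0] = 2×0 + 1×2 = 2
C[1][1] = 2×0 + 1×0 = 0
Result: [[2, 0], [2, 0]]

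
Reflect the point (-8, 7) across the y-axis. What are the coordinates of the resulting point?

Reflection across y-axis: (-8, 7) → (8, 7)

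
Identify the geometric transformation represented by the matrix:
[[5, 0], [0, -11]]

This matrix represents: non-uniform scaling by sx = 5, sy = -11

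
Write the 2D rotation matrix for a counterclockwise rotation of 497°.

Rotation matrix formula: [[cos θ, -sin θ], [sin θ, cos θ]]
For θ = 497°:
cos(497°) = -0.7314
sin(497°) = 0.6820
Result: [[-0.7314, -0.6820], [0.6820, -0.7314]]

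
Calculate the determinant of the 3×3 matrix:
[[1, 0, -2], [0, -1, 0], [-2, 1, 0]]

Expansion along first row:
det = 1·det([[-1,0],[1,0]]) - 0·det([[0,0],[-2,0]]) + -2·det([[0,-1],[-2,1]])
    = 1·(-1·0 - 0·1) - 0·(0·0 - 0·-2) + -2·(0·1 - -1·-2)
    = 1·0 - 0·0 + -2·-2
    = 0 + 0 + 4 = 4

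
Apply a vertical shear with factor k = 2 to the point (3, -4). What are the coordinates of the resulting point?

Shear matrix for vertical shear with factor k = 2:
[[1, 0], [2, 1]]
Result: (3, -4) → (3, 2)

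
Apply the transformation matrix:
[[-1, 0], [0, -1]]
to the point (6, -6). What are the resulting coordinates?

Matrix multiplication:
[[-1, 0], [0, -1]] × [6, -6]ᵀ
= [(-1)(6) + (0)(-6), (0)(6) + (-1)(-6)]ᵀ
= [-6, 6]ᵀ
Result: (-6, 6)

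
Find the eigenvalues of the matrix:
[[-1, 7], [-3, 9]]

Characteristic equation: det(A - λI) = 0
λ² - (trace)λ + (det) = 0
trace = -1 + 9 = 8, det = (-1)(9) - (7)(-3) = 12
λ² - (8)λ + (12) = 0
λ = (8 ± √((8)² - 4·(12))) / 2 = (8 ± √16) / 2
Solving: λ = 2, 6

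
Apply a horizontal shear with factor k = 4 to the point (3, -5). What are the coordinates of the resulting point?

Shear matrix for horizontal shear with factor k = 4:
[[1, 4], [0, 1]]
Result: (3, -5) → (-17, -5)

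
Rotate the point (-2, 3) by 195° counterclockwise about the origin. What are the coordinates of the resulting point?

Rotation matrix for 195°: [[cos 195°, -sin 195°], [sin 195°, cos 195°]] ≈ [[-0.965926, 0.258819], [-0.258819, -0.965926]]
[[-0.965926, 0.258819], [-0.258819, -0.965926]] × [-2, 3]ᵀ ≈ [2.7083, -2.3801]ᵀ
Result: (2.7083, -2.3801)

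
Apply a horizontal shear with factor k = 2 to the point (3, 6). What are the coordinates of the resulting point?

Shear matrix for horizontal shear with factor k = 2:
[[1, 2], [0, 1]]
Result: (3, 6) → (15, 6)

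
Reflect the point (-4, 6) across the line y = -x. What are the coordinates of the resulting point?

Reflection across line y = -x: (-4, 6) → (-6, 4)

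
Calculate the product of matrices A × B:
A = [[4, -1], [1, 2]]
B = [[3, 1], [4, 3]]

Matrix multiplication:
C[0][0] = 4×3 + -1×4 = 8
C[0][1] = 4×1 + -1×3 = 1
C[1][0] = 1×3 + 2×4 = 11
C[1][1] = 1×1 + 2×3 = 7
Result: [[8, 1], [11, 7]]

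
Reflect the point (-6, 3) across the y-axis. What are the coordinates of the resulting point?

Reflection across y-axis: (-6, 3) → (6, 3)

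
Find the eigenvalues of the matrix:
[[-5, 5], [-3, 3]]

Characteristic equation: det(A - λI) = 0
λ² - (trace)λ + (det) = 0
trace = -5 + 3 = -2, det = (-5)(3) - (5)(-3) = 0
λ² - (-2)λ + (0) = 0
λ = (-2 ± √((-2)² - 4·(0))) / 2 = (-2 ± √4) / 2
Solving: λ = -2, 0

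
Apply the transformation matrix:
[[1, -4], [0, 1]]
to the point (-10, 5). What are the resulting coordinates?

Matrix multiplication:
[[1, -4], [0, 1]] × [-10, 5]ᵀ
= [(1)(-10) + (-4)(5), (0)(-10) + (1)(5)]ᵀ
= [-30, 5]ᵀ
Result: (-30, 5)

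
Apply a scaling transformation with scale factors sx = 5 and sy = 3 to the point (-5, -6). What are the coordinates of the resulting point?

Scaling matrix:
[[5, 0], [0, 3]]
Result: (-5 × 5, -6 × 3) = (-25, -18)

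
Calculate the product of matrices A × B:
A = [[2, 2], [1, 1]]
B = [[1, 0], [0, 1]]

Matrix multiplication:
C[0][0] = 2×1 + 2×0 = 2
C[0][1] = 2×0 + 2×1 = 2
C[1][0] = 1×1 + 1×0 = 1
C[1][1] = 1×0 + 1×1 = 1
Result: [[2, 2], [1, 1]]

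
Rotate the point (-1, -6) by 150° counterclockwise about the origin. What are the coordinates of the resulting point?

Rotation matrix for 150°: [[cos 150°, -sin 150°], [sin 150°, cos 150°]] ≈ [[-0.866025, -0.500000], [0.500000, -0.866025]]
[[-0.866025, -0.500000], [0.500000, -0.866025]] × [-1, -6]ᵀ ≈ [3.8660, 4.6962]ᵀ
Result: (3.8660, 4.6962)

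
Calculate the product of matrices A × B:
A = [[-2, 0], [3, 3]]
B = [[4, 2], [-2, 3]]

Matrix multiplication:
C[0][0] = -2×4 + 0×-2 = -8
C[0][1] = -2×2 + 0×3 = -4
C[1][0] = 3×4 + 3×-2 = 6
C[1][1] = 3×2 + 3×3 = 15
Result: [[-8, -4], [6, 15]]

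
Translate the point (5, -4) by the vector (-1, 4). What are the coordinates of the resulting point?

Translation by (-1, 4) (homogeneous matrix [[1, 0, -1], [0, 1, 4], [0, 0, 1]]):
x' = 5 + -1 = 4
y' = -4 + 4 = 0
Result: (4, 0)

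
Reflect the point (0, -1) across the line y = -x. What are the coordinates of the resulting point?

Reflection across line y = -x: (0, -1) → (1, 0)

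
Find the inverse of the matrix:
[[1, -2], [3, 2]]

For [[a,b],[c,d]], inverse = (1/det)·[[d,-b],[-c,a]]
det = (1)(2) - (-2)(3) = 2 - -6 = 8
Inverse = (1/8)·[[2, 2], [-3, 1]]
= [[1/4, 1/4], [-3/8, 1/8]]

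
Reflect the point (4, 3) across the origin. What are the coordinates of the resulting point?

Reflection across origin: (4, 3) → (-4, -3)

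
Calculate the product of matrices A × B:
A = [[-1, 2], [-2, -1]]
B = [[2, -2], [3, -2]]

Matrix multiplication:
C[0][0] = -1×2 + 2×3 = 4
C[0][1] = -1×-2 + 2×-2 = -2
C[1][0] = -2×2 + -1×3 = -7
C[1][1] = -2×-2 + -1×-2 = 6
Result: [[4, -2], [-7, 6]]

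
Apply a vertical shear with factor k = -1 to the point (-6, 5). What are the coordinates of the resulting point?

Shear matrix for vertical shear with factor k = -1:
[[1, 0], [-1, 1]]
Result: (-6, 5) → (-6, 11)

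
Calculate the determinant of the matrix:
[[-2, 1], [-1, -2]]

For a 2×2 matrix [[a, b], [c, d]], det = ad - bc
det = (-2)(-2) - (1)(-1) = 4 - -1 = 5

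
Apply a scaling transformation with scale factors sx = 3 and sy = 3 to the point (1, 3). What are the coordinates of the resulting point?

Scaling matrix:
[[3, 0], [0, 3]]
Result: (1 × 3, 3 × 3) = (3, 9)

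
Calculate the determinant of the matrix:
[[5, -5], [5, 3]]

For a 2×2 matrix [[a, b], [c, d]], det = ad - bc
det = (5)(3) - (-5)(5) = 15 - -25 = 40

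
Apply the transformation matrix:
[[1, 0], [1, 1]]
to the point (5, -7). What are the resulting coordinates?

Matrix multiplication:
[[1, 0], [1, 1]] × [5, -7]ᵀ
= [(1)(5) + (0)(-7), (1)(5) + (1)(-7)]ᵀ
= [5, -2]ᵀ
Result: (5, -2)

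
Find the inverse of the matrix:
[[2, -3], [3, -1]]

For [[a,b],[c,d]], inverse = (1/det)·[[d,-b],[-c,a]]
det = (2)(-1) - (-3)(3) = -2 - -9 = 7
Inverse = (1/7)·[[-1, 3], [-3, 2]]
= [[-1/7, 3/7], [-3/7, 2/7]]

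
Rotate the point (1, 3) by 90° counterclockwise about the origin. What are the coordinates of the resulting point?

Rotation matrix for 90°: [[cos 90°, -sin 90°], [sin 90°, cos 90°]] = [[0, -1], [1, 0]]
[[0, -1], [1, 0]] × [1, 3]ᵀ = [-3, 1]ᵀ
Result: (-3, 1)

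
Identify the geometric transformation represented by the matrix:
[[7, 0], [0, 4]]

This matrix represents: non-uniform scaling by sx = 7, sy = 4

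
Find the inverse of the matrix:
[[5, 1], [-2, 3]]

For [[a,b],[c,d]], inverse = (1/det)·[[d,-b],[-c,a]]
det = (5)(3) - (1)(-2) = 15 - -2 = 17
Inverse = (1/17)·[[3, -1], [2, 5]]
= [[3/17, -1/17], [2/17, 5/17]]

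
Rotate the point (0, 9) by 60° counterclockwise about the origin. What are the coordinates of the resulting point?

Rotation matrix for 60°: [[cos 60°, -sin 60°], [sin 60°, cos 60°]] ≈ [[0.500000, -0.866025], [0.866025, 0.500000]]
[[0.500000, -0.866025], [0.866025, 0.500000]] × [0, 9]ᵀ ≈ [-7.7942, 4.5000]ᵀ
Result: (-7.7942, 4.5000)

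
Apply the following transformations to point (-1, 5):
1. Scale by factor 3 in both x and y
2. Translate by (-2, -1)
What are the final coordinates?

Step 1: Scale (-1, 5) by 3 → (-3, 15)
Step 2: Translate by (-2, -1) → (-5, 14)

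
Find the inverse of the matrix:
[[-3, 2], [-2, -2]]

For [[a,b],[c,d]], inverse = (1/det)·[[d,-b],[-c,a]]
det = (-3)(-2) - (2)(-2) = 6 - -4 = 10
Inverse = (1/10)·[[-2, -2], [2, -3]]
= [[-1/5, -1/5], [1/5, -3/10]]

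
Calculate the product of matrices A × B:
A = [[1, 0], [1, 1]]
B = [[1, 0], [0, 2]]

Matrix multiplication:
C[0][0] = 1×1 + 0×0 = 1
C[0][1] = 1×0 + 0×2 = 0
C[1][0] = 1×1 + 1×0 = 1
C[1][1] = 1×0 + 1×2 = 2
Result: [[1, 0], [1, 2]]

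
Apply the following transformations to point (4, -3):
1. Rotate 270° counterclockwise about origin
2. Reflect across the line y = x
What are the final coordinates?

Step 1: Rotate 270° → (-3, -4)
Step 2: Reflect across line y = x → (-4, -3)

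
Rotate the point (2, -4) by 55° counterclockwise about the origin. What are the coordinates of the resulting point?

Rotation matrix for 55°: [[cos 55°, -sin 55°], [sin 55°, cos 55°]] ≈ [[0.573576, -0.819152], [0.819152, 0.573576]]
[[0.573576, -0.819152], [0.819152, 0.573576]] × [2, -4]ᵀ ≈ [4.4238, -0.6560]ᵀ
Result: (4.4238, -0.6560)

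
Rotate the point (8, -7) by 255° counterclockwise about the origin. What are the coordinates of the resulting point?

Rotation matrix for 255°: [[cos 255°, -sin 255°], [sin 255°, cos 255°]] ≈ [[-0.258819, 0.965926], [-0.965926, -0.258819]]
[[-0.258819, 0.965926], [-0.965926, -0.258819]] × [8, -7]ᵀ ≈ [-8.8320, -5.9157]ᵀ
Result: (-8.8320, -5.9157)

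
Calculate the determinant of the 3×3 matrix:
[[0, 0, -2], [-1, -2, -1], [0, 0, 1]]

Expansion along first row:
det = 0·det([[-2,-1],[0,1]]) - 0·det([[-1,-1],[0,1]]) + -2·det([[-1,-2],[0,0]])
    = 0·(-2·1 - -1·0) - 0·(-1·1 - -1·0) + -2·(-1·0 - -2·0)
    = 0·-2 - 0·-1 + -2·0
    = 0 + 0 + 0 = 0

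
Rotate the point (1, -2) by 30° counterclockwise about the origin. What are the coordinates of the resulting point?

Rotation matrix for 30°: [[cos 30°, -sin 30°], [sin 30°, cos 30°]] ≈ [[0.866025, -0.500000], [0.500000, 0.866025]]
[[0.866025, -0.500000], [0.500000, 0.866025]] × [1, -2]ᵀ ≈ [1.8660, -1.2321]ᵀ
Result: (1.8660, -1.2321)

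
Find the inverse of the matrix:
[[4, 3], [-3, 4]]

For [[a,b],[c,d]], inverse = (1/det)·[[d,-b],[-c,a]]
det = (4)(4) - (3)(-3) = 16 - -9 = 25
Inverse = (1/25)·[[4, -3], [3, 4]]
= [[4/25, -3/25], [3/25, 4/25]]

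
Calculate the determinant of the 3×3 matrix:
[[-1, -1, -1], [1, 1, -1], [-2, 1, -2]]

Expansion along first row:
det = -1·det([[1,-1],[1,-2]]) - -1·det([[1,-1],[-2,-2]]) + -1·det([[1,1],[-2,1]])
    = -1·(1·-2 - -1·1) - -1·(1·-2 - -1·-2) + -1·(1·1 - 1·-2)
    = -1·-1 - -1·-4 + -1·3
    = 1 + -4 + -3 = -6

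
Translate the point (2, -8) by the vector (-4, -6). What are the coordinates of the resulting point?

Translation by (-4, -6) (homogeneous matrix [[1, 0, -4], [0, 1, -6], [0, 0, 1]]):
x' = 2 + -4 = -2
y' = -8 + -6 = -14
Result: (-2, -14)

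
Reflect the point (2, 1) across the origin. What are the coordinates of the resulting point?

Reflection across origin: (2, 1) → (-2, -1)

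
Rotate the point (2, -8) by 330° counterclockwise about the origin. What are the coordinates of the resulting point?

Rotation matrix for 330°: [[cos 330°, -sin 330°], [sin 330°, cos 330°]] ≈ [[0.866025, 0.500000], [-0.500000, 0.866025]]
[[0.866025, 0.500000], [-0.500000, 0.866025]] × [2, -8]ᵀ ≈ [-2.2679, -7.9282]ᵀ
Result: (-2.2679, -7.9282)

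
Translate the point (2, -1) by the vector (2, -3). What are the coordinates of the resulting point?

Translation by (2, -3) (homogeneous matrix [[1, 0, 2], [0, 1, -3], [0, 0, 1]]):
x' = 2 + 2 = 4
y' = -1 + -3 = -4
Result: (4, -4)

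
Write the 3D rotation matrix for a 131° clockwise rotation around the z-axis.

Rotation matrix for clockwise 131° around z-axis:
A clockwise rotation by 131° is a counterclockwise rotation by -131°.
cos(-131°) = -0.6561, sin(-131°) = -0.7547
Result: [[-0.6561, 0.7547, 0], [-0.7547, -0.6561, 0], [0, 0, 1]]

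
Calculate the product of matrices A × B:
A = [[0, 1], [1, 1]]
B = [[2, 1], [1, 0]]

Matrix multiplication:
C[0][0] = 0×2 + 1×1 = 1
C[0][1] = 0×1 + 1×0 = 0
C[1][0] = 1×2 + 1×1 = 3
C[1][1] = 1×1 + 1×0 = 1
Result: [[1, 0], [3, 1]]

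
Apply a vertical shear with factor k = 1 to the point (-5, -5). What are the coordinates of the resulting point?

Shear matrix for vertical shear with factor k = 1:
[[1, 0], [1, 1]]
Result: (-5, -5) → (-5, -10)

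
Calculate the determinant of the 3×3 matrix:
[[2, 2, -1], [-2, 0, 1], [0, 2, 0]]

Expansion along first row:
det = 2·det([[0,1],[2,0]]) - 2·det([[-2,1],[0,0]]) + -1·det([[-2,0],[0,2]])
    = 2·(0·0 - 1·2) - 2·(-2·0 - 1·0) + -1·(-2·2 - 0·0)
    = 2·-2 - 2·0 + -1·-4
    = -4 + 0 + 4 = 0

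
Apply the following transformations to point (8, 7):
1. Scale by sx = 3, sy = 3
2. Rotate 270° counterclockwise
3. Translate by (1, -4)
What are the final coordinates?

Step 1: Scale → (24, 21)
Step 2: Rotate 270° → (21, -24)
Step 3: Translate → (22, -28)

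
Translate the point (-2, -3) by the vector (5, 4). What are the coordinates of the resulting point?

Translation by (5, 4) (homogeneous matrix [[1, 0, 5], [0, 1, 4], [0, 0, 1]]):
x' = -2 + 5 = 3
y' = -3 + 4 = 1
Result: (3, 1)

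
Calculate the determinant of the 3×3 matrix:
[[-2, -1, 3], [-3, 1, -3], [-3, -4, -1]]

Expansion along first row:
det = -2·det([[1,-3],[-4,-1]]) - -1·det([[-3,-3],[-3,-1]]) + 3·det([[-3,1],[-3,-4]])
    = -2·(1·-1 - -3·-4) - -1·(-3·-1 - -3·-3) + 3·(-3·-4 - 1·-3)
    = -2·-13 - -1·-6 + 3·15
    = 26 + -6 + 45 = 65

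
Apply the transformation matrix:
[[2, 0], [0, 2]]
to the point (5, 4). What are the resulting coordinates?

Matrix multiplication:
[[2, 0], [0, 2]] × [5, 4]ᵀ
= [(2)(5) + (0)(4), (0)(5) + (2)(4)]ᵀ
= [10, 8]ᵀ
Result: (10, 8)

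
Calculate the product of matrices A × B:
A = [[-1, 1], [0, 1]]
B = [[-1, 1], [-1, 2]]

Matrix multiplication:
C[0][0] = -1×-1 + 1×-1 = 0
C[0][1] = -1×1 + 1×2 = 1
C[1][0] = 0×-1 + 1×-1 = -1
C[1][1] = 0×1 + 1×2 = 2
Result: [[0, 1], [-1, 2]]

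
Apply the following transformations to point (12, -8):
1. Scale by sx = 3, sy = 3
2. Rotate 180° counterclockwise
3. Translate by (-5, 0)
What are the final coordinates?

Step 1: Scale → (36, -24)
Step 2: Rotate 180° → (-36, 24)
Step 3: Translate → (-41, 24)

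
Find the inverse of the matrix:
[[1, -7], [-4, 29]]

For [[a,b],[c,d]], inverse = (1/det)·[[d,-b],[-c,a]]
det = (1)(29) - (-7)(-4) = 29 - 28 = 1
Inverse = [[29, 7], [4, 1]]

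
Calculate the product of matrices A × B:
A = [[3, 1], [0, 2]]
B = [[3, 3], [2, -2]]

Matrix multiplication:
C[0][0] = 3×3 + 1×2 = 11
C[0][1] = 3×3 + 1×-2 = 7
C[1][0] = 0×3 + 2×2 = 4
C[1][1] = 0×3 + 2×-2 = -4
Result: [[11, 7], [4, -4]]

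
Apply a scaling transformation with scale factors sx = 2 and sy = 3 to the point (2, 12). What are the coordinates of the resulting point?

Scaling matrix:
[[2, 0], [0, 3]]
Result: (2 × 2, 12 × 3) = (4, 36)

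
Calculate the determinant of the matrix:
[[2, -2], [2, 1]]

For a 2×2 matrix [[a, b], [c, d]], det = ad - bc
det = (2)(1) - (-2)(2) = 2 - -4 = 6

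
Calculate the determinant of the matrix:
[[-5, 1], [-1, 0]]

For a 2×2 matrix [[a, b], [c, d]], det = ad - bc
det = (-5)(0) - (1)(-1) = 0 - -1 = 1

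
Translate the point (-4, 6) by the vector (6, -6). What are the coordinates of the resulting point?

Translation by (6, -6) (homogeneous matrix [[1, 0, 6], [0, 1, -6], [0, 0, 1]]):
x' = -4 + 6 = 2
y' = 6 + -6 = 0
Result: (2, 0)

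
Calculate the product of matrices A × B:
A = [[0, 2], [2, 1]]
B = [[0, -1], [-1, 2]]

Matrix multiplication:
C[0][0] = 0×0 + 2×-1 = -2
C[0][1] = 0×-1 + 2×2 = 4
C[1][0] = 2×0 + 1×-1 = -1
C[1][1] = 2×-1 + 1×2 = 0
Result: [[-2, 4], [-1, 0]]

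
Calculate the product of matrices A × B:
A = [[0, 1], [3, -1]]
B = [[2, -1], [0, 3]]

Matrix multiplication:
C[0][0] = 0×2 + 1×0 = 0
C[0][1] = 0×-1 + 1×3 = 3
C[1][0] = 3×2 + -1×0 = 6
C[1][1] = 3×-1 + -1×3 = -6
Result: [[0, 3], [6, -6]]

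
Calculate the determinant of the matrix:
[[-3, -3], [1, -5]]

For a 2×2 matrix [[a, b], [c, d]], det = ad - bc
det = (-3)(-5) - (-3)(1) = 15 - -3 = 18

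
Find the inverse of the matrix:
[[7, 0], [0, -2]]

For [[a,b],[c,d]], inverse = (1/det)·[[d,-b],[-c,a]]
det = (7)(-2) - (0)(0) = -14 - 0 = -14
Inverse = (1/-14)·[[-2, 0], [0, 7]]
= [[1/7, 0], [0, -1/2]]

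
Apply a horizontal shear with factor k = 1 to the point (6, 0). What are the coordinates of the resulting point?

Shear matrix for horizontal shear with factor k = 1:
[[1, 1], [0, 1]]
Result: (6, 0) → (6, 0)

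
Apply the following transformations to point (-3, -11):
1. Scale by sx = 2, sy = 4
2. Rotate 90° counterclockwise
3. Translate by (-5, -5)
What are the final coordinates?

Step 1: Scale → (-6, -44)
Step 2: Rotate 90° → (44, -6)
Step 3: Translate → (39, -11)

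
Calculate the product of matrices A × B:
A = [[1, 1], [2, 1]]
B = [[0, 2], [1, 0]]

Matrix multiplication:
C[0][0] = 1×0 + 1×1 = 1
C[0][1] = 1×2 + 1×0 = 2
C[1][0] = 2×0 + 1×1 = 1
C[1][1] = 2×2 + 1×0 = 4
Result: [[1, 2], [1, 4]]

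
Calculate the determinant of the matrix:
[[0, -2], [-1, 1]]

For a 2×2 matrix [[a, b], [c, d]], det = ad - bc
det = (0)(1) - (-2)(-1) = 0 - 2 = -2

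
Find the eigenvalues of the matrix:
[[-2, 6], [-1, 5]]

Characteristic equation: det(A - λI) = 0
λ² - (trace)λ + (det) = 0
trace = -2 + 5 = 3, det = (-2)(5) - (6)(-1) = -4
λ² - (3)λ + (-4) = 0
λ = (3 ± √((3)² - 4·(-4))) / 2 = (3 ± √25) / 2
Solving: λ = -1, 4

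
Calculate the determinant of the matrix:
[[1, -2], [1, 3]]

For a 2×2 matrix [[a, b], [c, d]], det = ad - bc
det = (1)(3) - (-2)(1) = 3 - -2 = 5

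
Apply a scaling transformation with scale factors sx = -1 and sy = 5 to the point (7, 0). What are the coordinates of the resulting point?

Scaling matrix:
[[-1, 0], [0, 5]]
Result: (7 × -1, 0 × 5) = (-7, 0)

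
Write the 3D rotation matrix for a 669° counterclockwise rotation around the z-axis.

Rotation matrix for counterclockwise 669° around z-axis:
cos(669°) = 0.6293, sin(669°) = -0.7771
Result: [[0.6293, 0.7771, 0], [-0.7771, 0.6293, 0], [0, 0, 1]]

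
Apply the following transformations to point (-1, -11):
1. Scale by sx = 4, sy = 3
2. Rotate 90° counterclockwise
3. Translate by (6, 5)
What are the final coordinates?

Step 1: Scale → (-4, -33)
Step 2: Rotate 90° → (33, -4)
Step 3: Translate → (39, 1)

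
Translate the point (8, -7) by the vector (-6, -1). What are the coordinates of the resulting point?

Translation by (-6, -1) (homogeneous matrix [[1, 0, -6], [0, 1, -1], [0, 0, 1]]):
x' = 8 + -6 = 2
y' = -7 + -1 = -8
Result: (2, -8)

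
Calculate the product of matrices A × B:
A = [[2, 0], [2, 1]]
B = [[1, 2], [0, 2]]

Matrix multiplication:
C[0][0] = 2×1 + 0×0 = 2
C[0][1] = 2×2 + 0×2 = 4
C[1][0] = 2×1 + 1×0 = 2
C[1][1] = 2×2 + 1×2 = 6
Result: [[2, 4], [2, 6]]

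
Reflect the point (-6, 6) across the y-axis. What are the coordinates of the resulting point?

Reflection across y-axis: (-6, 6) → (6, 6)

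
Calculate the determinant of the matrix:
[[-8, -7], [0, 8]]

For a 2×2 matrix [[a, b], [c, d]], det = ad - bc
det = (-8)(8) - (-7)(0) = -64 - 0 = -64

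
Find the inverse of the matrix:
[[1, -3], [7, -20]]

For [[a,b],[c,d]], inverse = (1/det)·[[d,-b],[-c,a]]
det = (1)(-20) - (-3)(7) = -20 - -21 = 1
Inverse = [[-20, 3], [-7, 1]]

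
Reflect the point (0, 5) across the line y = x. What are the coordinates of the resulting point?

Reflection across line y = x: (0, 5) → (5, 0)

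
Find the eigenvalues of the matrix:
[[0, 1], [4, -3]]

Characteristic equation: det(A - λI) = 0
λ² - (trace)λ + (det) = 0
trace = 0 + -3 = -3, det = (0)(-3) - (1)(4) = -4
λ² - (-3)λ + (-4) = 0
λ = (-3 ± √((-3)² - 4·(-4))) / 2 = (-3 ± √25) / 2
Solving: λ = -4, 1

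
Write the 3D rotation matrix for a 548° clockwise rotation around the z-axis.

Rotation matrix for clockwise 548° around z-axis:
A clockwise rotation by 548° is a counterclockwise rotation by -548°.
cos(-548°) = -0.9903, sin(-548°) = 0.1392
Result: [[-0.9903, -0.1392, 0], [0.1392, -0.9903, 0], [0, 0, 1]]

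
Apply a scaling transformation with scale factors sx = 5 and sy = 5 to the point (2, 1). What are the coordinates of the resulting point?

Scaling matrix:
[[5, 0], [0, 5]]
Result: (2 × 5, 1 × 5) = (10, 5)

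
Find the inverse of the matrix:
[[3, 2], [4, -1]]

For [[a,b],[c,d]], inverse = (1/det)·[[d,-b],[-c,a]]
det = (3)(-1) - (2)(4) = -3 - 8 = -11
Inverse = (1/-11)·[[-1, -2], [-4, 3]]
= [[1/11, 2/11], [4/11, -3/11]]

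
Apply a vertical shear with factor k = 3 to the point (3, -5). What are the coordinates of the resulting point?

Shear matrix for vertical shear with factor k = 3:
[[1, 0], [3, 1]]
Result: (3, -5) → (3, 4)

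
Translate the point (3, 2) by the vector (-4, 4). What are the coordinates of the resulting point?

Translation by (-4, 4) (homogeneous matrix [[1, 0, -4], [0, 1, 4], [0, 0, 1]]):
x' = 3 + -4 = -1
y' = 2 + 4 = 6
Result: (-1, 6)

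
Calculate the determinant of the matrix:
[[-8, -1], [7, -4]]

For a 2×2 matrix [[a, b], [c, d]], det = ad - bc
det = (-8)(-4) - (-1)(7) = 32 - -7 = 39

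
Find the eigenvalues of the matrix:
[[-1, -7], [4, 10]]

Characteristic equation: det(A - λI) = 0
λ² - (trace)λ + (det) = 0
trace = -1 + 10 = 9, det = (-1)(10) - (-7)(4) = 18
λ² - (9)λ + (18) = 0
λ = (9 ± √((9)² - 4·(18))) / 2 = (9 ± √9) / 2
Solving: λ = 3, 6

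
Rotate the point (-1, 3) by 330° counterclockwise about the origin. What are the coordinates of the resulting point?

Rotation matrix for 330°: [[cos 330°, -sin 330°], [sin 330°, cos 330°]] ≈ [[0.866025, 0.500000], [-0.500000, 0.866025]]
[[0.866025, 0.500000], [-0.500000, 0.866025]] × [-1, 3]ᵀ ≈ [0.6340, 3.0981]ᵀ
Result: (0.6340, 3.0981)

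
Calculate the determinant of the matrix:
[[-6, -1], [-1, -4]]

For a 2×2 matrix [[a, b], [c, d]], det = ad - bc
det = (-6)(-4) - (-1)(-1) = 24 - 1 = 23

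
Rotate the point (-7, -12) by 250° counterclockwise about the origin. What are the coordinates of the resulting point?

Rotation matrix for 250°: [[cos 250°, -sin 250°], [sin 250°, cos 250°]] ≈ [[-0.342020, 0.939693], [-0.939693, -0.342020]]
[[-0.342020, 0.939693], [-0.939693, -0.342020]] × [-7, -12]ᵀ ≈ [-8.8822, 10.6821]ᵀ
Result: (-8.8822, 10.6821)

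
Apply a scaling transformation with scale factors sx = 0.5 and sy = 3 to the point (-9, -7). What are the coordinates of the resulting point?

Scaling matrix:
[[0.50, 0], [0, 3]]
Result: (-9 × 0.5, -7 × 3) = (-4.5, -21)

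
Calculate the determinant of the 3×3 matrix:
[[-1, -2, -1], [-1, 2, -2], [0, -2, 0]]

Expansion along first row:
det = -1·det([[2,-2],[-2,0]]) - -2·det([[-1,-2],[0,0]]) + -1·det([[-1,2],[0,-2]])
    = -1·(2·0 - -2·-2) - -2·(-1·0 - -2·0) + -1·(-1·-2 - 2·0)
    = -1·-4 - -2·0 + -1·2
    = 4 + 0 + -2 = 2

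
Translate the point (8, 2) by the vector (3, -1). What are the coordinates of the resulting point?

Translation by (3, -1) (homogeneous matrix [[1, 0, 3], [0, 1, -1], [0, 0, 1]]):
x' = 8 + 3 = 11
y' = 2 + -1 = 1
Result: (11, 1)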